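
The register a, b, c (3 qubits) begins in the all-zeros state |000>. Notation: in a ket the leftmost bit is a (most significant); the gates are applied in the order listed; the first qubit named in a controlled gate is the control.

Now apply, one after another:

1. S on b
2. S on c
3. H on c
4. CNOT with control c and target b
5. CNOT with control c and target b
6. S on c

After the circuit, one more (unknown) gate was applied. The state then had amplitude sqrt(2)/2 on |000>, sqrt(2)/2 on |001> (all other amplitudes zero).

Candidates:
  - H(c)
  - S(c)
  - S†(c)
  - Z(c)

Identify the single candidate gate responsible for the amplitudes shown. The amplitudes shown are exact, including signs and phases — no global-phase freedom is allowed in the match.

The applied gate was S†(c). Key observation: steps 4-5 multiply out to the identity, so the circuit reduces to the remaining gates.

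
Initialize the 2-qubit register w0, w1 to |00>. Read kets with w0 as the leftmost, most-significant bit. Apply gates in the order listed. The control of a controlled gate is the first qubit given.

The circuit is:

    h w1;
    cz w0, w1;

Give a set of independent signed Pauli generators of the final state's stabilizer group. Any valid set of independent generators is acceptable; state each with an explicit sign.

The stabilizer group can be generated by +IX, +ZI, among other valid generating sets.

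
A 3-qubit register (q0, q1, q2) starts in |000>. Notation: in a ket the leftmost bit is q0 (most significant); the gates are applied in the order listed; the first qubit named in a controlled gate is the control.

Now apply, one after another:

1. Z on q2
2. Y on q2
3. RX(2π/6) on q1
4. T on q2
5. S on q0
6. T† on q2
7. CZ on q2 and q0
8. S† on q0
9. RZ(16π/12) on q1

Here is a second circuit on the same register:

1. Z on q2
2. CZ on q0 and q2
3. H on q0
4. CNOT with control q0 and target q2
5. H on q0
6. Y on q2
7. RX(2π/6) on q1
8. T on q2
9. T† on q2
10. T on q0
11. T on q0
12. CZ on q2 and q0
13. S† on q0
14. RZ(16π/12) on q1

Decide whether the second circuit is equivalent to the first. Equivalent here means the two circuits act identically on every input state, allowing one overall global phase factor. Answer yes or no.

No — the two circuits implement different unitaries, even allowing a global phase.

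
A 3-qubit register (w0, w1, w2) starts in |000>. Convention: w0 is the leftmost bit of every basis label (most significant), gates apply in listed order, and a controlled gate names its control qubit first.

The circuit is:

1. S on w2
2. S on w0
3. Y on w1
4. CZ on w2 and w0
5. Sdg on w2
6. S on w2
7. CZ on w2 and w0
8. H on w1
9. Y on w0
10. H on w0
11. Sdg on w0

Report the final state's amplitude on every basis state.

After the circuit, the state carries amplitude -1/2 on |000>, 0 on |001>, 1/2 on |010>, 0 on |011>, -I/2 on |100>, 0 on |101>, I/2 on |110>, 0 on |111>. Key observation: the block from step 4 through step 7 cancels to the identity and can be dropped.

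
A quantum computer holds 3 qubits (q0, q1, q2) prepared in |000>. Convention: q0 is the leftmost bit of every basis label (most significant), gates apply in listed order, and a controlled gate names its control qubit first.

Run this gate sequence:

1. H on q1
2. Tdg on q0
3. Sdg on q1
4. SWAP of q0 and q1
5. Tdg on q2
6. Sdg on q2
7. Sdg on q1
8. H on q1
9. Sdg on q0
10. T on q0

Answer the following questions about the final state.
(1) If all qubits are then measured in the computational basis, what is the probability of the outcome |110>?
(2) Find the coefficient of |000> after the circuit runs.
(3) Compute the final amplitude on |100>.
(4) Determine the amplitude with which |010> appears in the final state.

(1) A full measurement returns |110> with probability 1/4.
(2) |000> carries amplitude 1/2 in the final state.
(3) |100> carries amplitude -exp(I*pi/4)/2 in the final state.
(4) The amplitude on |010> is 1/2.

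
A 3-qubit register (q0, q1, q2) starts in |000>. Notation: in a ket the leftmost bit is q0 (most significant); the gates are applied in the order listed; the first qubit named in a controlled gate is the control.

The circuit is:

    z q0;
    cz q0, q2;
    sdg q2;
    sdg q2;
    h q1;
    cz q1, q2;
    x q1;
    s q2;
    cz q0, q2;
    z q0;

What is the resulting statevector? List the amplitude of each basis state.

The resulting statevector has amplitude sqrt(2)/2 on |000>, sqrt(2)/2 on |010>, and 0 on every other basis state.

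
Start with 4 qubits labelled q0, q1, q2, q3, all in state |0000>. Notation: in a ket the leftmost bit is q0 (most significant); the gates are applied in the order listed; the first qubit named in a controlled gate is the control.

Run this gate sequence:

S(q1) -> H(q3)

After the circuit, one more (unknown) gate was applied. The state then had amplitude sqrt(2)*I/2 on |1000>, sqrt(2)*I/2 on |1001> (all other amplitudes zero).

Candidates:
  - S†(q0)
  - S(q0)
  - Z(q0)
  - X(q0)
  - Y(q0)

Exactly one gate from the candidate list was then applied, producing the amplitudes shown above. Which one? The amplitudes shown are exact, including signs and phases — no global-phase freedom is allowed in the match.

It was Y(q0) that produced the state shown.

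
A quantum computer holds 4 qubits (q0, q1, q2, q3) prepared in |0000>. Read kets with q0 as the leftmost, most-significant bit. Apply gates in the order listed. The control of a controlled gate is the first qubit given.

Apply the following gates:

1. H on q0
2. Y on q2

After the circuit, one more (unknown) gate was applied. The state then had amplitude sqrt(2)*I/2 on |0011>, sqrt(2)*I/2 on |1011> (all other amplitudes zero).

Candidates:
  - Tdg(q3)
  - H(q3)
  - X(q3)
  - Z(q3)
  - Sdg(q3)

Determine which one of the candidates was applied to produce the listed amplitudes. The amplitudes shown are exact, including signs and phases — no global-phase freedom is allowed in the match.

The applied gate was X(q3).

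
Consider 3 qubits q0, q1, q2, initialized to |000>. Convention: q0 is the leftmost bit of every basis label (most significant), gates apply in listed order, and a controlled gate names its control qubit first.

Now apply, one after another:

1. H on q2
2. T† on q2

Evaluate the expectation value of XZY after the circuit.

The observable XZY averages to 0.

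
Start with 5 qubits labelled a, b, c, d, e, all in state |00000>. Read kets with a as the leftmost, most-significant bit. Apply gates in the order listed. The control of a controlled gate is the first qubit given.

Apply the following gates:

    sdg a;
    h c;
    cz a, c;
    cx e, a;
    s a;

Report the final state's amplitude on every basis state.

The resulting statevector has amplitude sqrt(2)/2 on |00000>, sqrt(2)/2 on |00100>, and 0 on every other basis state.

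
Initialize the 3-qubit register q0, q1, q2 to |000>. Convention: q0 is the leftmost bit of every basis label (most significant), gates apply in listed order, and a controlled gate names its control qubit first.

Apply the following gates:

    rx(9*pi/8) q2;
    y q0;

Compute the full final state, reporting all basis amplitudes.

The final amplitudes are -I*sin(pi/16) on |100>, sin(7*pi/16) on |101>, and 0 on every other basis state.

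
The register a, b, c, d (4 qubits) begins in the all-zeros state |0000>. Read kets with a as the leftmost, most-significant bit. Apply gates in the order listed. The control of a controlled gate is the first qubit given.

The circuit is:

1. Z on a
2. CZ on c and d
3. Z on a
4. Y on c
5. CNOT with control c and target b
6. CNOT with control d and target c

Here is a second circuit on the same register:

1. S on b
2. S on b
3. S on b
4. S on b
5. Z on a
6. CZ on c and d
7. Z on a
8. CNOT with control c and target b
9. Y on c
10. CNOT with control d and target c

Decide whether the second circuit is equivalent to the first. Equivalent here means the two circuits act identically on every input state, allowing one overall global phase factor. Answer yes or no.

No: there is an input state on which the two circuits produce genuinely different outputs (not merely differing by a phase).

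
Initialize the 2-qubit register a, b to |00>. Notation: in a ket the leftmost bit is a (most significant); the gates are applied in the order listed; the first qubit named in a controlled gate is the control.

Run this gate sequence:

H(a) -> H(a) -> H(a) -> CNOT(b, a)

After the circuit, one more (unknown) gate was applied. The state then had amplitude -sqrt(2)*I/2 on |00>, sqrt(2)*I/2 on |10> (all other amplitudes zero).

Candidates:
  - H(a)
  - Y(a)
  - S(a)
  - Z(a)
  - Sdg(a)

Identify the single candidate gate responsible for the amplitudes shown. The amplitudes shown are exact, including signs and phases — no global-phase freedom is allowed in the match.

The unique candidate consistent with the amplitudes is Y(a).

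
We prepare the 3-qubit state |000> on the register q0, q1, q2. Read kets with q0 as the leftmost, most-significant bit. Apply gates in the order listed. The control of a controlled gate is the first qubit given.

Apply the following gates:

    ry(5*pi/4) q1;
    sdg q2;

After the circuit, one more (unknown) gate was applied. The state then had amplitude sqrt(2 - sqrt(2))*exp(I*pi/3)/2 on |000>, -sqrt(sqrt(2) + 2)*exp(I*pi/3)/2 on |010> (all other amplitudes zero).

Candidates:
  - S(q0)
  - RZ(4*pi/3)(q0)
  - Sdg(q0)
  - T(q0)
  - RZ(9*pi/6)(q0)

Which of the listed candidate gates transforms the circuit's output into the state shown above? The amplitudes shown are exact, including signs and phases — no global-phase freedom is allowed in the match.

It was RZ(4*pi/3)(q0) that produced the state shown.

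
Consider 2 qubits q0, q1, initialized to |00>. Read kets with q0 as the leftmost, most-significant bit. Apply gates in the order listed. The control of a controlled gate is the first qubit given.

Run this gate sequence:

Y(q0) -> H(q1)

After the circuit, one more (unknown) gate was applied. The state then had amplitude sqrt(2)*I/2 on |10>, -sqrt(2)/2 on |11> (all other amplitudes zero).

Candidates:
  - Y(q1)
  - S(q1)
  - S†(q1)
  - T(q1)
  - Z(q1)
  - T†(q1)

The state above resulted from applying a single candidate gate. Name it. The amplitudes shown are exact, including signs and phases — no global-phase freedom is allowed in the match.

The applied gate was S(q1).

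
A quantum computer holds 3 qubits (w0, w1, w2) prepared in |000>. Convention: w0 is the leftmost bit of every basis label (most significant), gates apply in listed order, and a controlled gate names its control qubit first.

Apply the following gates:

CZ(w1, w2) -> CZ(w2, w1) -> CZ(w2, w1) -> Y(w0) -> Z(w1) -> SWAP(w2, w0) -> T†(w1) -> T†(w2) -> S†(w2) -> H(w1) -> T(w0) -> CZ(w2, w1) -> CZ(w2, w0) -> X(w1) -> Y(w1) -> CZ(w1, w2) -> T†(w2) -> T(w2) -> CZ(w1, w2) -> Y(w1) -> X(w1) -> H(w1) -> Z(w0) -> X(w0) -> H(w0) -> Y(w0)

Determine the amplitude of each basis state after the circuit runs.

The resulting statevector has amplitude sqrt(2)*exp(I*pi/4)/2 on |011>, sqrt(2)*exp(I*pi/4)/2 on |111>, and 0 on every other basis state. Key observation: gates 14-21 undo each other exactly, leaving only the rest of the circuit to track.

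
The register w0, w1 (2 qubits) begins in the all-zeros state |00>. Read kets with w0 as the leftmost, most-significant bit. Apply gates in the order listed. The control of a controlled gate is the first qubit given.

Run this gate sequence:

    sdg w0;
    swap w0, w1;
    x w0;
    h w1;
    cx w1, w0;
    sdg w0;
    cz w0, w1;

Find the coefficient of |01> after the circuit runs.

|01> carries amplitude sqrt(2)/2 in the final state.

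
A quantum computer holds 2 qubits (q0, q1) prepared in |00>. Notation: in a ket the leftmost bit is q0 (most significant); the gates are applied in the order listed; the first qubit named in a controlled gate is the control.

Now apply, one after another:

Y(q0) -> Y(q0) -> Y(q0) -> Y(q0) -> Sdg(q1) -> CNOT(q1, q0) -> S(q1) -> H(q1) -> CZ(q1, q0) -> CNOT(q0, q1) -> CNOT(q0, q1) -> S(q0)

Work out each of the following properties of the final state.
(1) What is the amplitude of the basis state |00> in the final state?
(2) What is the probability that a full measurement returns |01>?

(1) |00> carries amplitude sqrt(2)/2 in the final state. Key observation: gates 1-4 undo each other exactly, leaving only the rest of the circuit to track.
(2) The probability of measuring |01> is 1/2.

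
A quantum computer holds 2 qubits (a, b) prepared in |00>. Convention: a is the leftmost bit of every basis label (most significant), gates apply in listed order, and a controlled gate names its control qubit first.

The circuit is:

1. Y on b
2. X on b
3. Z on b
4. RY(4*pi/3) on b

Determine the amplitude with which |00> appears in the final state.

The final state's coefficient on |00> equals -I/2.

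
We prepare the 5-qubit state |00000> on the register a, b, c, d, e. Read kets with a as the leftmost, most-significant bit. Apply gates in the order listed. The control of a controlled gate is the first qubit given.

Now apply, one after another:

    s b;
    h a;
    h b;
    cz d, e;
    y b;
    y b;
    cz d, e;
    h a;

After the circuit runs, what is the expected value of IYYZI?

The observable IYYZI averages to 0. Key observation: the block from step 4 through step 7 cancels to the identity and can be dropped.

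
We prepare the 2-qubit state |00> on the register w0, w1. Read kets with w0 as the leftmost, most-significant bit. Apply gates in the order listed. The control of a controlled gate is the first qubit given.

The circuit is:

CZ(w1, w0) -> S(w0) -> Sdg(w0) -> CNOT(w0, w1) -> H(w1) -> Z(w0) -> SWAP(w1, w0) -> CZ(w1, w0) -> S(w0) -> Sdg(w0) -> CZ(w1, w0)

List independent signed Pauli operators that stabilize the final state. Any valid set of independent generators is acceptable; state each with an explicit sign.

One valid set of independent stabilizer generators is +XI, +IZ (any independent generating set of the same group is equally correct).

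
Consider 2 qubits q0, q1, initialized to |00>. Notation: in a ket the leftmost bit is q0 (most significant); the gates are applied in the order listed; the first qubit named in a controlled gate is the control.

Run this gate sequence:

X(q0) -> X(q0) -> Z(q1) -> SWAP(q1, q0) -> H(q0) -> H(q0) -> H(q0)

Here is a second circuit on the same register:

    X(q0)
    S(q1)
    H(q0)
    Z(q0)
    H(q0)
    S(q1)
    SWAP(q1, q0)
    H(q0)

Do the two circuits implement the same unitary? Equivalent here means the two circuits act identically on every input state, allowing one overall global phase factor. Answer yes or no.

Yes — the two circuits implement the same unitary up to a global phase.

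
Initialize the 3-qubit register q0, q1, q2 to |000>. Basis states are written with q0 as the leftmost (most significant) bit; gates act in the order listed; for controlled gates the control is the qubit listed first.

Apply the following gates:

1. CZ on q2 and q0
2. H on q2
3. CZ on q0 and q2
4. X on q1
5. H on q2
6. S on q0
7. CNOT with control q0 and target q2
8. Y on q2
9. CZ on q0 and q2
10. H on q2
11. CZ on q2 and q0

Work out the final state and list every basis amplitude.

The resulting statevector has amplitude sqrt(2)*I/2 on |010>, -sqrt(2)*I/2 on |011>, and 0 on every other basis state.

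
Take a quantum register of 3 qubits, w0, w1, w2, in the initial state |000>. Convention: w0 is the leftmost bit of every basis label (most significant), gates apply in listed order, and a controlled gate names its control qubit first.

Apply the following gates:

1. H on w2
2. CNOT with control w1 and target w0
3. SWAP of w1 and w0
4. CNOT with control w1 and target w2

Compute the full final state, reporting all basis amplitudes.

The final amplitudes are sqrt(2)/2 on |000>, sqrt(2)/2 on |001>, and 0 on every other basis state.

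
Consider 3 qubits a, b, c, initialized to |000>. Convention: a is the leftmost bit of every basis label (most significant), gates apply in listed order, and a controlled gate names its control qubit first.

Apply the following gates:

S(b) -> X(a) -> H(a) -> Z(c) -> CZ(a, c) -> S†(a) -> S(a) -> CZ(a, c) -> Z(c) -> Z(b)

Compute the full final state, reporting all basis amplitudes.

After the circuit, the state carries amplitude sqrt(2)/2 on |000>, -sqrt(2)/2 on |100>, and 0 on every other basis state. Key observation: the block from step 4 through step 9 cancels to the identity and can be dropped.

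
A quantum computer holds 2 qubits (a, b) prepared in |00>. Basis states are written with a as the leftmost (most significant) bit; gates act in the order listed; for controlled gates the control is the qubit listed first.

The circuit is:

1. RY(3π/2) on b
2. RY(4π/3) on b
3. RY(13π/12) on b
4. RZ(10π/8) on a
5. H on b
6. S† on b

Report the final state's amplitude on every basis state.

The final amplitudes are (-sqrt(3*sqrt(2) + 6)/4 + sqrt(2 - sqrt(2))/4)*exp(3*I*pi/8) on |00>, (sqrt(6 - 3*sqrt(2))/4 + sqrt(sqrt(2) + 2)/4)*exp(7*I*pi/8) on |01>, 0 on |10>, 0 on |11>.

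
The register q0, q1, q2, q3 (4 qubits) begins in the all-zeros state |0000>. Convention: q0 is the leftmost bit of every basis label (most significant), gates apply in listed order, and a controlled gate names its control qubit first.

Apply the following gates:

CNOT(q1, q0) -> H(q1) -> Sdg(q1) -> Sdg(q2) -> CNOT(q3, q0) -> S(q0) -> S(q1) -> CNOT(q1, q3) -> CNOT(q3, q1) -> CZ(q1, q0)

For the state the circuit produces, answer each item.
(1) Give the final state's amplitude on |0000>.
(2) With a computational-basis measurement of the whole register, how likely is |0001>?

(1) The amplitude on |0000> is sqrt(2)/2.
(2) Outcome |0001> occurs with probability 1/2.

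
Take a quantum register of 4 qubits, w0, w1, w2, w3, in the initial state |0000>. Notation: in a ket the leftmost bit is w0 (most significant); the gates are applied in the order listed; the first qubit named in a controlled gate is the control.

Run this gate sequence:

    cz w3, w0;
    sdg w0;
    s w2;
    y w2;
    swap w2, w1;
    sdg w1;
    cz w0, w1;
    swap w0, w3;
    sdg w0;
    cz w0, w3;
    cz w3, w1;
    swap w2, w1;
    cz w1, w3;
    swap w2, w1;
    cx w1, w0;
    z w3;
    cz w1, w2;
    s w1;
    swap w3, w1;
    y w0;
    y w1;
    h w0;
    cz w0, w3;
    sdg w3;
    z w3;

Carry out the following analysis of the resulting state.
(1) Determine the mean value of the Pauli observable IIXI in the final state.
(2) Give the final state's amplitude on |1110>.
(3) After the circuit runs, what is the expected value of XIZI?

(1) In the final state, IIXI has expectation 0.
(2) The amplitude on |1110> is 0.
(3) The expectation value of XIZI is -1.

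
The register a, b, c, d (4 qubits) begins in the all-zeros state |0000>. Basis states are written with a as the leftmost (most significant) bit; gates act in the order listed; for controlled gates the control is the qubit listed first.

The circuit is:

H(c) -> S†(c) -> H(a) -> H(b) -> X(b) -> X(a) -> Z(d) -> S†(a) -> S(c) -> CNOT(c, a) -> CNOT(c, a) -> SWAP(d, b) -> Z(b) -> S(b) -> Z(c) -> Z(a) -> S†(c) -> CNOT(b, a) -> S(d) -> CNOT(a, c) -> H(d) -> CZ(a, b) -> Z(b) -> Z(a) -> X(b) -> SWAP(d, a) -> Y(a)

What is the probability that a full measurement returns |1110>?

A full measurement returns |1110> with probability 1/8. Key observation: gates 10-11 undo each other exactly, leaving only the rest of the circuit to track.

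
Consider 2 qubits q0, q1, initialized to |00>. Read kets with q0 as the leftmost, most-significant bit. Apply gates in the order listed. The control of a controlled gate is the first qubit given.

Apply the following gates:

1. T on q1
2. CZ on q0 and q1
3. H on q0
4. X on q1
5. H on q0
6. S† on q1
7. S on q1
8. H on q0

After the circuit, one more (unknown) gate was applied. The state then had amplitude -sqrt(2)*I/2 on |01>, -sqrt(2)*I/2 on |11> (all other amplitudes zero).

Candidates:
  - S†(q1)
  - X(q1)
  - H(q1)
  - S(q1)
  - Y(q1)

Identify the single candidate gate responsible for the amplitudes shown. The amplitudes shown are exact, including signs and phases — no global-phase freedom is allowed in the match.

The unique candidate consistent with the amplitudes is S†(q1).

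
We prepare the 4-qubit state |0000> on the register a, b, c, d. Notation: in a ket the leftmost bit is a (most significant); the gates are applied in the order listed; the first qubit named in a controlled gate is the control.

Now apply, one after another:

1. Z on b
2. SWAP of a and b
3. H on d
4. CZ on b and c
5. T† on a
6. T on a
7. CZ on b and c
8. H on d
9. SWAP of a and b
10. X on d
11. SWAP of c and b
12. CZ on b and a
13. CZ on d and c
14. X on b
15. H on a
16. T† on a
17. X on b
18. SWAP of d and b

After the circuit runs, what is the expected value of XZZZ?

The expectation value of XZZZ is -sqrt(2)/2. Key observation: gates 2-9 undo each other exactly, leaving only the rest of the circuit to track.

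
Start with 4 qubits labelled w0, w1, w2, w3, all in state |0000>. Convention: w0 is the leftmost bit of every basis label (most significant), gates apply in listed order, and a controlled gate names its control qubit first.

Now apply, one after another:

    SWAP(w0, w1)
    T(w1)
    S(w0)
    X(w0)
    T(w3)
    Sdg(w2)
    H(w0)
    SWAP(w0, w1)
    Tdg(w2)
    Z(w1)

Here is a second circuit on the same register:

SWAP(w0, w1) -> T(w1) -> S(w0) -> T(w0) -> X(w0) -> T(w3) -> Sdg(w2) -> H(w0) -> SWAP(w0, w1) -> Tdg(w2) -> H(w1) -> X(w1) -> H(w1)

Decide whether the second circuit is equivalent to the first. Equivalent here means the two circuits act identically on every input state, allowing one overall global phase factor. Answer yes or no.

No: there is an input state on which the two circuits produce genuinely different outputs (not merely differing by a phase).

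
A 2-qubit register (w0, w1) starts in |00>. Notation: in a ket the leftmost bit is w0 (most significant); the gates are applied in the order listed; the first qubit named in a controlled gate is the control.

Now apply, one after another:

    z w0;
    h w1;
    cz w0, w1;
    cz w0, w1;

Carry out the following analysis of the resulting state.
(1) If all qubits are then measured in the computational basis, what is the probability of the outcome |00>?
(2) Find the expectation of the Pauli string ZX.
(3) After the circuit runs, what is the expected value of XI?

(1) A full measurement returns |00> with probability 1/2. Key observation: the block from step 3 through step 4 cancels to the identity and can be dropped.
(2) In the final state, ZX has expectation 1.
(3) In the final state, XI has expectation 0.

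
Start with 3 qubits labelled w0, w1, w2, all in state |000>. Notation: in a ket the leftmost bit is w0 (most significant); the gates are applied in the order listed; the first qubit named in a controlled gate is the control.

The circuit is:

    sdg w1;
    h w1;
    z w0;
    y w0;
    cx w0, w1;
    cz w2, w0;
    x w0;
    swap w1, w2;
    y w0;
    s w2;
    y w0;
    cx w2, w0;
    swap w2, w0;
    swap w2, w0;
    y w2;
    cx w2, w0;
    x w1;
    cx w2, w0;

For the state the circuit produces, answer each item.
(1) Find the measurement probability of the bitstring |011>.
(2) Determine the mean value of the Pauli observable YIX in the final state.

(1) Outcome |011> occurs with probability 1/2. Key observation: steps 13-14 multiply out to the identity, so the circuit reduces to the remaining gates.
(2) In the final state, YIX has expectation -1.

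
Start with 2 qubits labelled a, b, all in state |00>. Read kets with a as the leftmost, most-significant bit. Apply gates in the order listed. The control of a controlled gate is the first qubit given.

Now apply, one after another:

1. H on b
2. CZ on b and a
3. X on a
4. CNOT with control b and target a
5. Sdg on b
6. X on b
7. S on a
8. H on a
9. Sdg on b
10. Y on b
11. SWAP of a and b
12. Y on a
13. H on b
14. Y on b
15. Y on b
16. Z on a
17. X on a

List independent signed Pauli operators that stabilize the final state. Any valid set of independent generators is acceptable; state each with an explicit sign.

One valid set of independent stabilizer generators is -XY, -ZZ (any independent generating set of the same group is equally correct).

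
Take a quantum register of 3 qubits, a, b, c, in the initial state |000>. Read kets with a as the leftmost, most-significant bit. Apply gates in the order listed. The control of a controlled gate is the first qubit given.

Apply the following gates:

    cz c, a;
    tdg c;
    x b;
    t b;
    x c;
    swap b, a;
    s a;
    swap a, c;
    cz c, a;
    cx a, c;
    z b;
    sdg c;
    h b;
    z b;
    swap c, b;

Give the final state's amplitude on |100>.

The amplitude on |100> is -sqrt(2)*exp(3*I*pi/4)/2.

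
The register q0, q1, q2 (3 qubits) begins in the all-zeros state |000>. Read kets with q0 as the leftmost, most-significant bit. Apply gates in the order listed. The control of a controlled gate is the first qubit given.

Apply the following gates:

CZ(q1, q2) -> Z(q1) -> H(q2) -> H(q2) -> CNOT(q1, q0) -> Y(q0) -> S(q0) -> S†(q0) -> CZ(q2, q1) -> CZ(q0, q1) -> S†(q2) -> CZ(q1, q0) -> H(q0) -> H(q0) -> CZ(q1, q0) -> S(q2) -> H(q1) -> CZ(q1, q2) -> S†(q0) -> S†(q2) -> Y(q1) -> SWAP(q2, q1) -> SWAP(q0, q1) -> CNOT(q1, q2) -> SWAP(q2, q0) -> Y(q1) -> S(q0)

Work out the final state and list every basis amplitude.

After the circuit, the state carries amplitude sqrt(2)/2 on |000>, -sqrt(2)*I/2 on |100>, and 0 on every other basis state.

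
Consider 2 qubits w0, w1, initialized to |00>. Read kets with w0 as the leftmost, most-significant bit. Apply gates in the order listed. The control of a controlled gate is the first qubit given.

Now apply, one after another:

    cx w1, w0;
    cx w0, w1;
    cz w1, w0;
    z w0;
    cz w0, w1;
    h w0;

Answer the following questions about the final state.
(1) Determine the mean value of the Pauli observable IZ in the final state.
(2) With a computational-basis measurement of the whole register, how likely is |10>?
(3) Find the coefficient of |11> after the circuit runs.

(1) The expectation value of IZ is 1.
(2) The probability of measuring |10> is 1/2.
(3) The amplitude on |11> is 0.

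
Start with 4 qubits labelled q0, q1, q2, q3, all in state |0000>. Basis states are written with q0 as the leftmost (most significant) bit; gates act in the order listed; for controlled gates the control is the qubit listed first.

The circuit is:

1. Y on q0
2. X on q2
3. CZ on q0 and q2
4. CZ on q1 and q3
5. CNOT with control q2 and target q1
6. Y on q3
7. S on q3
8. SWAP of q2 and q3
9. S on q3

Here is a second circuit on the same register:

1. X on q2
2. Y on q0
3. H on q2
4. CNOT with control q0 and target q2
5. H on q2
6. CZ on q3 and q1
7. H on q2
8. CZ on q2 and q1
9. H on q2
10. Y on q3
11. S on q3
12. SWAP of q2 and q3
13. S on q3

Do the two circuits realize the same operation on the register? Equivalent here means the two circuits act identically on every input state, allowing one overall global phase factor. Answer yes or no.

No — the two circuits implement different unitaries, even allowing a global phase.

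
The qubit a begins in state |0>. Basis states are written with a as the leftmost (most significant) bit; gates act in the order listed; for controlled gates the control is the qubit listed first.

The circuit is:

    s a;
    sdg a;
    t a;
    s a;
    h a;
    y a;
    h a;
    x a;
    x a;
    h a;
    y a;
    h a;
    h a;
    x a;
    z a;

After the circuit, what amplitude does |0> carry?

|0> carries amplitude sqrt(2)/2 in the final state. Key observation: steps 6-11 multiply out to the identity, so the circuit reduces to the remaining gates.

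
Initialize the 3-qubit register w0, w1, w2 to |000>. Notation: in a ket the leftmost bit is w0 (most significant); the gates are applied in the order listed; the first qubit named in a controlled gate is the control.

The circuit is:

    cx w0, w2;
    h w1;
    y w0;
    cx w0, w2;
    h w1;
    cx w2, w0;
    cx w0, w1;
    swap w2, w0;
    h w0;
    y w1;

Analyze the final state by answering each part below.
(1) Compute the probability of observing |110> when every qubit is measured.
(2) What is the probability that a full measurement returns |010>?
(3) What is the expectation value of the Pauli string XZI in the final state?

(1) Outcome |110> occurs with probability 1/2.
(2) A full measurement returns |010> with probability 1/2.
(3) The expectation value of XZI is 1.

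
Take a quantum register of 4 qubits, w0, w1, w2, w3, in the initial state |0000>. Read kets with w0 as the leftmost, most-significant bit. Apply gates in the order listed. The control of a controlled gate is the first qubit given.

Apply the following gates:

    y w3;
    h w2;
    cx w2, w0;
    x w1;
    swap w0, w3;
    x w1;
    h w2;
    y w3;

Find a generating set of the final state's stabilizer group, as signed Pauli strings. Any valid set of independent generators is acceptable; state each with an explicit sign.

One valid set of independent stabilizer generators is -IIXZ, -IIZX, -ZIII, +IZII (any independent generating set of the same group is equally correct).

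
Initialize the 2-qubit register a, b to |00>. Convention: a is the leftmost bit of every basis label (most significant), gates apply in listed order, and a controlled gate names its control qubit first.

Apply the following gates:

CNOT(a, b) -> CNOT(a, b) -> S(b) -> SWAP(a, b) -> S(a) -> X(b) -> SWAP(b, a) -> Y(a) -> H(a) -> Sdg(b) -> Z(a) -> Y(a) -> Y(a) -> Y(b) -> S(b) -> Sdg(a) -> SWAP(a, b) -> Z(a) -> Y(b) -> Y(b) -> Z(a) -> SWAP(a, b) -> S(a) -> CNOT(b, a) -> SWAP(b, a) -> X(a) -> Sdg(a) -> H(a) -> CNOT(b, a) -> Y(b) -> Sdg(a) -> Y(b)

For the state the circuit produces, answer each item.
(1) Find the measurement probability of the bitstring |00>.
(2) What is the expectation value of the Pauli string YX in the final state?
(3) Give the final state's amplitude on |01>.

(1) Outcome |00> occurs with probability 1/4. Key observation: gates 16-23 undo each other exactly, leaving only the rest of the circuit to track.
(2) The observable YX averages to 1.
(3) The final state's coefficient on |01> equals I/2.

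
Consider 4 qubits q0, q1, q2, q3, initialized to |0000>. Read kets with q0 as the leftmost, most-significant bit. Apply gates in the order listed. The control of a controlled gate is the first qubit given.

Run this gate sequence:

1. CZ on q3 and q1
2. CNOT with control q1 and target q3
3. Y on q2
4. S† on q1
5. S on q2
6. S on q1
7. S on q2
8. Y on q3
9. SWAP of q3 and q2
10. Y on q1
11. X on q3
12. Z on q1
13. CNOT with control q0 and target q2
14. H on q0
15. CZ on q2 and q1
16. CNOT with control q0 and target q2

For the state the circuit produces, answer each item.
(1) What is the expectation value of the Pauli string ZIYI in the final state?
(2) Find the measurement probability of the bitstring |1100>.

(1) In the final state, ZIYI has expectation 0.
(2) A full measurement returns |1100> with probability 1/2.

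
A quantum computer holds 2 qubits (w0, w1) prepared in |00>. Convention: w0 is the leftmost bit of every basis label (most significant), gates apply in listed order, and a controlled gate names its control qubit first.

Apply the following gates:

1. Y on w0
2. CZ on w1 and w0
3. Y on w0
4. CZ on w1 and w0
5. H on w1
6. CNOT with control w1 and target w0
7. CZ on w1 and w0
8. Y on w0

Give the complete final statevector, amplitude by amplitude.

The final amplitudes are 0 on |00>, sqrt(2)*I/2 on |01>, sqrt(2)*I/2 on |10>, 0 on |11>.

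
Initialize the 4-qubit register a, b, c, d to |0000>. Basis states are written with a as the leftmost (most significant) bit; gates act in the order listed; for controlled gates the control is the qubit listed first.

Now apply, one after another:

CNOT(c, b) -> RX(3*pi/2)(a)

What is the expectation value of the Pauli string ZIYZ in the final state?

In the final state, ZIYZ has expectation 0.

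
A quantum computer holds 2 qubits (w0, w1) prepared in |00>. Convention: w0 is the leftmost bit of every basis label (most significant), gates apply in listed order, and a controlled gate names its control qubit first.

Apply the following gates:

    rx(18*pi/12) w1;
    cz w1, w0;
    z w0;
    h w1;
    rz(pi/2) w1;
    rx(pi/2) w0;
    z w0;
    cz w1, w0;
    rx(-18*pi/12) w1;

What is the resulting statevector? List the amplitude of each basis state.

The resulting statevector has amplitude -exp(3*I*pi/4)/2 on |00>, -exp(3*I*pi/4)/2 on |01>, exp(3*I*pi/4)/2 on |10>, -exp(3*I*pi/4)/2 on |11>.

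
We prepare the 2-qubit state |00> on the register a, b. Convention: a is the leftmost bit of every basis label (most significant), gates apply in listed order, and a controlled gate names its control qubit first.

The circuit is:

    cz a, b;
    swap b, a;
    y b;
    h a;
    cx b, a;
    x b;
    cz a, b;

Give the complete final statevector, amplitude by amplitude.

The resulting statevector has amplitude sqrt(2)*I/2 on |00>, 0 on |01>, sqrt(2)*I/2 on |10>, 0 on |11>.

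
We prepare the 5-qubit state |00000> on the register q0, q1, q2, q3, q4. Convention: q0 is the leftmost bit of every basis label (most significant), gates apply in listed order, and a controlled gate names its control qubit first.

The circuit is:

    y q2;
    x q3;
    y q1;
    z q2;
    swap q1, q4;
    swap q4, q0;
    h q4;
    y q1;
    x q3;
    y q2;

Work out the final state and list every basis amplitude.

After the circuit, the state carries amplitude sqrt(2)/2 on |11000>, sqrt(2)/2 on |11001>, and 0 on every other basis state.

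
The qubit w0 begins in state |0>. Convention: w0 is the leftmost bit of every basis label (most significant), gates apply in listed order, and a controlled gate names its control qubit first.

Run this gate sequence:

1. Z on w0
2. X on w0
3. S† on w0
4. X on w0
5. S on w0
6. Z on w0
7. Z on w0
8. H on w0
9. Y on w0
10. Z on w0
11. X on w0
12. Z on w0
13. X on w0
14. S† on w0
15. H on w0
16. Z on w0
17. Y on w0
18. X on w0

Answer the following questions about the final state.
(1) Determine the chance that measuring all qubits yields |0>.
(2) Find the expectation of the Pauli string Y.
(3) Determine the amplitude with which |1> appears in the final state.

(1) A full measurement returns |0> with probability 1/2.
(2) The observable Y averages to -1.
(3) The amplitude on |1> is 1/2 + I/2.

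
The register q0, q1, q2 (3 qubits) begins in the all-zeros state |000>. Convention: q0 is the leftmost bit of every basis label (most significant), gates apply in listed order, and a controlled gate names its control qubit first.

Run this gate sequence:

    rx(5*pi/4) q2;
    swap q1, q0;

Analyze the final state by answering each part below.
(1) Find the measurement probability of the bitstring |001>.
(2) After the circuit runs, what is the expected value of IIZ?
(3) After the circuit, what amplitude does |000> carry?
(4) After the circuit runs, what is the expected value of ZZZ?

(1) A full measurement returns |001> with probability sqrt(2)/4 + 1/2.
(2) The observable IIZ averages to -sqrt(2)/2.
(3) The amplitude on |000> is -sqrt(2 - sqrt(2))/2.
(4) In the final state, ZZZ has expectation -sqrt(2)/2.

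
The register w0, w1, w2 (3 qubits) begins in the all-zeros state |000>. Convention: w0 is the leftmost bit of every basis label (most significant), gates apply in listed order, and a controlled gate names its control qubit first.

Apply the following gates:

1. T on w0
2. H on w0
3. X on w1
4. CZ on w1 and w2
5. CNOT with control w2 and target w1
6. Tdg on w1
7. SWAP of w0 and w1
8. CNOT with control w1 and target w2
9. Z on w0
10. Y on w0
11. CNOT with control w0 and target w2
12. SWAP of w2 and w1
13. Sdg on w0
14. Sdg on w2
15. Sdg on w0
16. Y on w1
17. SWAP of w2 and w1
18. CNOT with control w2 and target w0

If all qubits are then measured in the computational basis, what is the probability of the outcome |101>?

The probability of measuring |101> is 1/2.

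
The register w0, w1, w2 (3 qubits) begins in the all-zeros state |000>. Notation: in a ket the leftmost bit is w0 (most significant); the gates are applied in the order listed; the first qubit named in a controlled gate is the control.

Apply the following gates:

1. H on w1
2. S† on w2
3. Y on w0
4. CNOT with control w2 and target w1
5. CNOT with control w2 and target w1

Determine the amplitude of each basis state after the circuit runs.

The resulting statevector has amplitude sqrt(2)*I/2 on |100>, sqrt(2)*I/2 on |110>, and 0 on every other basis state. Key observation: the block from step 4 through step 5 cancels to the identity and can be dropped.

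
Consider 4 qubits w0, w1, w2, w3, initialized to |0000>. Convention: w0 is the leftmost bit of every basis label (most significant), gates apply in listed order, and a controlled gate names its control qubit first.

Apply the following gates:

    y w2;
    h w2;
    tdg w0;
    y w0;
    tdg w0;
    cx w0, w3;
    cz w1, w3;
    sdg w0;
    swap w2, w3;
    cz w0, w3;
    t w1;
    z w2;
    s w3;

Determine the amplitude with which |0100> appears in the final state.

The final state's coefficient on |0100> equals 0.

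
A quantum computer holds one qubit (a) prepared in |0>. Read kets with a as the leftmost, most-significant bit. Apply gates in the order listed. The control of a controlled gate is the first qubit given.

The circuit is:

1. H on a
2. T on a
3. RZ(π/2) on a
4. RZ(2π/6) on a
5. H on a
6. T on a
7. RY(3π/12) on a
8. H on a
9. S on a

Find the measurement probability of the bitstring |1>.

Outcome |1> occurs with probability -sqrt(2)/16 + sqrt(6)/16 + sqrt(3)/8 + 5/8.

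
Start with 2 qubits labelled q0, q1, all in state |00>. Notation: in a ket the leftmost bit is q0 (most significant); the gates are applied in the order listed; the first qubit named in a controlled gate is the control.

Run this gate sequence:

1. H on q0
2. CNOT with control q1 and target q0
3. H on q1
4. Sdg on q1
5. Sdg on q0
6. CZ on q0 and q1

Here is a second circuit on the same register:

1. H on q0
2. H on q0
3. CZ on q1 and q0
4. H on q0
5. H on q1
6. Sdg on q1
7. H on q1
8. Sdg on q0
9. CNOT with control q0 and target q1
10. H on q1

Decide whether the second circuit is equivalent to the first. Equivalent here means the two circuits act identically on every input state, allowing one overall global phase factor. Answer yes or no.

Yes — the two circuits implement the same unitary up to a global phase.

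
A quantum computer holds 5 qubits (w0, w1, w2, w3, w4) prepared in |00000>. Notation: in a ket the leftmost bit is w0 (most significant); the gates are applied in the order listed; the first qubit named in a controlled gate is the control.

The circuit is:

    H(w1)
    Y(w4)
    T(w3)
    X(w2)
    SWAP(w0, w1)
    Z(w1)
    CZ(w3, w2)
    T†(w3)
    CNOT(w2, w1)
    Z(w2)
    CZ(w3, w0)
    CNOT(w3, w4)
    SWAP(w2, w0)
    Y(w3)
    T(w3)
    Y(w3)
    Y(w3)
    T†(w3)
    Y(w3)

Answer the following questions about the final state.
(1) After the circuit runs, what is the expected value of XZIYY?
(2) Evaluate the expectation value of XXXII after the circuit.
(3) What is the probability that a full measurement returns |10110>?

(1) The observable XZIYY averages to 0. Key observation: steps 14-19 multiply out to the identity, so the circuit reduces to the remaining gates.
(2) The expectation value of XXXII is 0.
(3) Outcome |10110> occurs with probability 0.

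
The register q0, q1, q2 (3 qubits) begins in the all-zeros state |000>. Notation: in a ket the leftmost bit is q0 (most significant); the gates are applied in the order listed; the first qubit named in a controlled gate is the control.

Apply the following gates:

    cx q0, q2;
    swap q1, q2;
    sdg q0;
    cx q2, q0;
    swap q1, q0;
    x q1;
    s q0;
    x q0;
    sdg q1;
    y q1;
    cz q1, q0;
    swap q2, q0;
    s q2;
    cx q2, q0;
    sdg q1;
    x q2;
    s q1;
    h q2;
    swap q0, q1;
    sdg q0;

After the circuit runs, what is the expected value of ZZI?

The expectation value of ZZI is -1.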